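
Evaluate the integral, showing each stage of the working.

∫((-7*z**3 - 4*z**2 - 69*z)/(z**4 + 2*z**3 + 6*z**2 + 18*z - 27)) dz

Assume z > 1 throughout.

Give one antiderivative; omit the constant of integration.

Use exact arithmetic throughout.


Step 1. Decompose ∫((-7*z**3 - 4*z**2 - 69*z)/(z**4 + 2*z**3 + 6*z**2 + 18*z - 27)) dz by partial fractions, (-7*z**3 - 4*z**2 - 69*z)/(z**4 + 2*z**3 + 6*z**2 + 18*z - 27) = -3/(z**2 + 9) - 5/(z + 3) - 2/(z - 1): now ∫(-2/(z - 1)) dz + ∫(-5/(z + 3)) dz + ∫(-3/(z**2 + 9)) dz.
Step 2. Evaluate the standard form [assuming z > 1]: now -2*log(z - 1) + ∫(-5/(z + 3)) dz + ∫(-3/(z**2 + 9)) dz.
Step 3. Evaluate the standard form [assuming z > -3]: now -2*log(z - 1) - 5*log(z + 3) + ∫(-3/(z**2 + 9)) dz.
Step 4. Evaluate the standard form: now -2*log(z - 1) - 5*log(z + 3) - atan(z/3).
Answer: -2*log(z - 1) - 5*log(z + 3) - atan(z/3).


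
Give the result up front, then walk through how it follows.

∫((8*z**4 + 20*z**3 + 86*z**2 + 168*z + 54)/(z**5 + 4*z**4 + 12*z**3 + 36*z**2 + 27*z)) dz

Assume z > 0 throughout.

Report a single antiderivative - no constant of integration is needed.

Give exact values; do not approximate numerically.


The answer is 2*log(z) + 2*log(z + 1) + 4*log(z + 3) + 2*atan(z/3)/3.
Step 1. Decompose ∫((8*z**4 + 20*z**3 + 86*z**2 + 168*z + 54)/(z**5 + 4*z**4 + 12*z**3 + 36*z**2 + 27*z)) dz by partial fractions, (8*z**4 + 20*z**3 + 86*z**2 + 168*z + 54)/(z**5 + 4*z**4 + 12*z**3 + 36*z**2 + 27*z) = 2/(z**2 + 9) + 4/(z + 3) + 2/(z + 1) + 2/z: now ∫(2/z) dz + ∫(2/(z + 1)) dz + ∫(4/(z + 3)) dz + ∫(2/(z**2 + 9)) dz.
Step 2. Evaluate the standard form [assuming z > -3]: now 4*log(z + 3) + ∫(2/z) dz + ∫(2/(z + 1)) dz + ∫(2/(z**2 + 9)) dz.
Step 3. Evaluate the standard form [assuming z > 0]: now 2*log(z) + 4*log(z + 3) + ∫(2/(z + 1)) dz + ∫(2/(z**2 + 9)) dz.
Step 4. Evaluate the standard form [assuming z > -1]: now 2*log(z) + 2*log(z + 1) + 4*log(z + 3) + ∫(2/(z**2 + 9)) dz.
Step 5. Evaluate the standard form: now 2*log(z) + 2*log(z + 1) + 4*log(z + 3) + 2*atan(z/3)/3.
Answer: 2*log(z) + 2*log(z + 1) + 4*log(z + 3) + 2*atan(z/3)/3.


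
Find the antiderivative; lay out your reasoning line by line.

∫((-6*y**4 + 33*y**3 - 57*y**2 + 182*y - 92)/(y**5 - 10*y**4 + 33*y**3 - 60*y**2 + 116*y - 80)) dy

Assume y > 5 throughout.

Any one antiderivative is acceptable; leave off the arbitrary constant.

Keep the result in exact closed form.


Step 1. Decompose ∫((-6*y**4 + 33*y**3 - 57*y**2 + 182*y - 92)/(y**5 - 10*y**4 + 33*y**3 - 60*y**2 + 116*y - 80)) dy by partial fractions, (-6*y**4 + 33*y**3 - 57*y**2 + 182*y - 92)/(y**5 - 10*y**4 + 33*y**3 - 60*y**2 + 116*y - 80) = 2/(y**2 + 4) + 1/(y - 1) - 5/(y - 4) - 2/(y - 5): now ∫(-2/(y - 5)) dy + ∫(-5/(y - 4)) dy + ∫(1/(y - 1)) dy + ∫(2/(y**2 + 4)) dy.
Step 2. Evaluate the standard form [assuming y > 5]: now -2*log(y - 5) + ∫(-5/(y - 4)) dy + ∫(1/(y - 1)) dy + ∫(2/(y**2 + 4)) dy.
Step 3. Evaluate the standard form [assuming y > 4]: now -2*log(y - 5) - 5*log(y - 4) + ∫(1/(y - 1)) dy + ∫(2/(y**2 + 4)) dy.
Step 4. Evaluate the standard form [assuming y > 1]: now -2*log(y - 5) - 5*log(y - 4) + log(y - 1) + ∫(2/(y**2 + 4)) dy.
Step 5. Evaluate the standard form: now -2*log(y - 5) - 5*log(y - 4) + log(y - 1) + atan(y/2).
Answer: -2*log(y - 5) - 5*log(y - 4) + log(y - 1) + atan(y/2).


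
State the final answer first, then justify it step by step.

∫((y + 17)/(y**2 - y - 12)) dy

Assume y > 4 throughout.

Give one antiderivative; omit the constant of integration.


The answer is 3*log(y - 4) - 2*log(y + 3).
Step 1. Decompose ∫((y + 17)/(y**2 - y - 12)) dy by partial fractions, (y + 17)/(y**2 - y - 12) = -2/(y + 3) + 3/(y - 4): now ∫(3/(y - 4)) dy + ∫(-2/(y + 3)) dy.
Step 2. Evaluate the standard form [assuming y > -3]: now -2*log(y + 3) + ∫(3/(y - 4)) dy.
Step 3. Evaluate the standard form [assuming y > 4]: now 3*log(y - 4) - 2*log(y + 3).
Answer: 3*log(y - 4) - 2*log(y + 3).


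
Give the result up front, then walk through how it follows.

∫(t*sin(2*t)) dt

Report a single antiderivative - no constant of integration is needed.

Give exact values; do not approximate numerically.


The answer is -t*cos(2*t)/2 + sin(2*t)/4.
Step 1. Integrate ∫(t*sin(2*t)) dt by parts with u = t, dv = (sin(2*t)) dt, so v = -cos(2*t)/2: now -t*cos(2*t)/2 + ∫(cos(2*t)/2) dt.
Step 2. Evaluate the standard form: now -t*cos(2*t)/2 + sin(2*t)/4.
Answer: -t*cos(2*t)/2 + sin(2*t)/4.


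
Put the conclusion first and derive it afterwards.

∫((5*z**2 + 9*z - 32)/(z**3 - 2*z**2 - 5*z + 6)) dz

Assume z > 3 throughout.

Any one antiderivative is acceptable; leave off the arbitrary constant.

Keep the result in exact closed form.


The answer is 4*log(z - 3) + 3*log(z - 1) - 2*log(z + 2).
Step 1. Decompose ∫((5*z**2 + 9*z - 32)/(z**3 - 2*z**2 - 5*z + 6)) dz by partial fractions, (5*z**2 + 9*z - 32)/(z**3 - 2*z**2 - 5*z + 6) = -2/(z + 2) + 3/(z - 1) + 4/(z - 3): now ∫(4/(z - 3)) dz + ∫(3/(z - 1)) dz + ∫(-2/(z + 2)) dz.
Step 2. Evaluate the standard form [assuming z > 3]: now 4*log(z - 3) + ∫(3/(z - 1)) dz + ∫(-2/(z + 2)) dz.
Step 3. Evaluate the standard form [assuming z > 1]: now 4*log(z - 3) + 3*log(z - 1) + ∫(-2/(z + 2)) dz.
Step 4. Evaluate the standard form [assuming z > -2]: now 4*log(z - 3) + 3*log(z - 1) - 2*log(z + 2).
Answer: 4*log(z - 3) + 3*log(z - 1) - 2*log(z + 2).


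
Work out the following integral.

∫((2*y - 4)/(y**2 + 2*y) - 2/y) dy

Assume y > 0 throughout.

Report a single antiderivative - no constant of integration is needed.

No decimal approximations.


Answer: -4*log(y) + 4*log(y + 2).


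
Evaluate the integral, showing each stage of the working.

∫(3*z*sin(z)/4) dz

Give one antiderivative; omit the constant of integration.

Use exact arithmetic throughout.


Step 1. Integrate ∫(3*z*sin(z)/4) dz by parts with u = z, dv = (3*sin(z)/4) dz, so v = -3*cos(z)/4: now -3*z*cos(z)/4 + ∫(3*cos(z)/4) dz.
Step 2. Evaluate the standard form: now -3*z*cos(z)/4 + 3*sin(z)/4.
Answer: -3*z*cos(z)/4 + 3*sin(z)/4.


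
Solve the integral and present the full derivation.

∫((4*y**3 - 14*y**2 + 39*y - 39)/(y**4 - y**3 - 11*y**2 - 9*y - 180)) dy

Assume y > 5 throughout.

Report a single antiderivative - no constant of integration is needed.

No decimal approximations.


Step 1. Decompose ∫((4*y**3 - 14*y**2 + 39*y - 39)/(y**4 - y**3 - 11*y**2 - 9*y - 180)) dy by partial fractions, (4*y**3 - 14*y**2 + 39*y - 39)/(y**4 - y**3 - 11*y**2 - 9*y - 180) = -3/(y**2 + 9) + 3/(y + 4) + 1/(y - 5): now ∫(1/(y - 5)) dy + ∫(3/(y + 4)) dy + ∫(-3/(y**2 + 9)) dy.
Step 2. Evaluate the standard form [assuming y > -4]: now 3*log(y + 4) + ∫(1/(y - 5)) dy + ∫(-3/(y**2 + 9)) dy.
Step 3. Evaluate the standard form [assuming y > 5]: now log(y - 5) + 3*log(y + 4) + ∫(-3/(y**2 + 9)) dy.
Step 4. Evaluate the standard form: now log(y - 5) + 3*log(y + 4) - atan(y/3).
Answer: log(y - 5) + 3*log(y + 4) - atan(y/3).


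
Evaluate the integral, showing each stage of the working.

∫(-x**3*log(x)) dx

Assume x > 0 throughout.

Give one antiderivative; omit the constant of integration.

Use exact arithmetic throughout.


Step 1. Integrate ∫(-x**3*log(x)) dx by parts with u = log(x), dv = (-x**3) dx, so v = -x**4/4 [assuming x > 0]: now -x**4*log(x)/4 + ∫(x**3/4) dx.
Step 2. Evaluate the standard form: now -x**4*log(x)/4 + x**4/16.
Answer: -x**4*log(x)/4 + x**4/16.


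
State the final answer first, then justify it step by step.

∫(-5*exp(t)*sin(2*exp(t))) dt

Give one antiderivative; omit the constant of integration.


The answer is 5*cos(2*exp(t))/2.
Step 1. Substitute u = exp(t), turning ∫(-5*exp(t)*sin(2*exp(t))) dt into ∫(-5*sin(2*u)) du: now ∫(-5*sin(2*u)) du.
Step 2. Evaluate the standard form: now 5*cos(2*u)/2.
Step 3. Substitute back u = exp(t): now 5*cos(2*exp(t))/2.
Answer: 5*cos(2*exp(t))/2.


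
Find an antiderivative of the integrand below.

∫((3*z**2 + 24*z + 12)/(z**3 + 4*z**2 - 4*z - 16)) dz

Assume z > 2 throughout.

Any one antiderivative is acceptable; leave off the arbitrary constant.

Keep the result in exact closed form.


Answer: 3*log(z - 2) + 3*log(z + 2) - 3*log(z + 4).


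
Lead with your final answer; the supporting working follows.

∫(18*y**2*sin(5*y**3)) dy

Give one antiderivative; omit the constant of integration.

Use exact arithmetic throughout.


The answer is -6*cos(5*y**3)/5.
Step 1. Substitute u = y**3, turning ∫(18*y**2*sin(5*y**3)) dy into ∫(6*sin(5*u)) du: now ∫(6*sin(5*u)) du.
Step 2. Evaluate the standard form: now -6*cos(5*u)/5.
Step 3. Substitute back u = y**3: now -6*cos(5*y**3)/5.
Answer: -6*cos(5*y**3)/5.


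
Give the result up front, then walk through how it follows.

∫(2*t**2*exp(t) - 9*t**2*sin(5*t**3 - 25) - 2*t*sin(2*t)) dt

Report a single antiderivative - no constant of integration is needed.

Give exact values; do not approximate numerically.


The answer is 2*t**2*exp(t) - 4*t*exp(t) + t*cos(2*t) + 4*exp(t) - sin(2*t)/2 + 3*cos(5*t**3 - 25)/5.
Step 1. Rewrite: now ∫(-2*t*sin(2*t)) dt + ∫(2*t**2*exp(t)) dt + ∫(-9*t**2*sin(5*t**3 - 25)) dt.
Step 2. Integrate ∫(-2*t*sin(2*t)) dt by parts with u = t, dv = (-2*sin(2*t)) dt, so v = cos(2*t): now t*cos(2*t) + ∫(2*t**2*exp(t)) dt + ∫(-9*t**2*sin(5*t**3 - 25)) dt + ∫(-cos(2*t)) dt.
Step 3. Evaluate the standard form: now t*cos(2*t) - sin(2*t)/2 + ∫(2*t**2*exp(t)) dt + ∫(-9*t**2*sin(5*t**3 - 25)) dt.
Step 4. Substitute u = t**3 - 5, turning ∫(-9*t**2*sin(5*t**3 - 25)) dt into ∫(-3*sin(5*u)) du: now t*cos(2*t) - sin(2*t)/2 + ∫(2*t**2*exp(t)) dt + ∫(-3*sin(5*u)) du.
Step 5. Evaluate the standard form: now t*cos(2*t) - sin(2*t)/2 + 3*cos(5*u)/5 + ∫(2*t**2*exp(t)) dt.
Step 6. Substitute back u = t**3 - 5: now t*cos(2*t) - sin(2*t)/2 + 3*cos(5*t**3 - 25)/5 + ∫(2*t**2*exp(t)) dt.
Step 7. Integrate ∫(2*t**2*exp(t)) dt by parts with u = t**2, dv = (2*exp(t)) dt, so v = 2*exp(t): now 2*t**2*exp(t) + t*cos(2*t) - sin(2*t)/2 + 3*cos(5*t**3 - 25)/5 + ∫(-4*t*exp(t)) dt.
Step 8. Integrate ∫(-4*t*exp(t)) dt by parts with u = t, dv = (-4*exp(t)) dt, so v = -4*exp(t): now 2*t**2*exp(t) - 4*t*exp(t) + t*cos(2*t) - sin(2*t)/2 + 3*cos(5*t**3 - 25)/5 + ∫(4*exp(t)) dt.
Step 9. Evaluate the standard form: now 2*t**2*exp(t) - 4*t*exp(t) + t*cos(2*t) + 4*exp(t) - sin(2*t)/2 + 3*cos(5*t**3 - 25)/5.
Answer: 2*t**2*exp(t) - 4*t*exp(t) + t*cos(2*t) + 4*exp(t) - sin(2*t)/2 + 3*cos(5*t**3 - 25)/5.


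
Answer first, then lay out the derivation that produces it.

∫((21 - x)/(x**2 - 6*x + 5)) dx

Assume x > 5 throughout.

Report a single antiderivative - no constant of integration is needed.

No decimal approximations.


The answer is 4*log(x - 5) - 5*log(x - 1).
Step 1. Decompose ∫((21 - x)/(x**2 - 6*x + 5)) dx by partial fractions, (21 - x)/(x**2 - 6*x + 5) = -5/(x - 1) + 4/(x - 5): now ∫(4/(x - 5)) dx + ∫(-5/(x - 1)) dx.
Step 2. Evaluate the standard form [assuming x > 1]: now -5*log(x - 1) + ∫(4/(x - 5)) dx.
Step 3. Evaluate the standard form [assuming x > 5]: now 4*log(x - 5) - 5*log(x - 1).
Answer: 4*log(x - 5) - 5*log(x - 1).


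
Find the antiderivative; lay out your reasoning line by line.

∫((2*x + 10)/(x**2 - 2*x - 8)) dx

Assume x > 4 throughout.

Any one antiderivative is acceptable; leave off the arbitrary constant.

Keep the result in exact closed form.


Step 1. Decompose ∫((2*x + 10)/(x**2 - 2*x - 8)) dx by partial fractions, (2*x + 10)/(x**2 - 2*x - 8) = -1/(x + 2) + 3/(x - 4): now ∫(3/(x - 4)) dx + ∫(-1/(x + 2)) dx.
Step 2. Evaluate the standard form [assuming x > 4]: now 3*log(x - 4) + ∫(-1/(x + 2)) dx.
Step 3. Evaluate the standard form [assuming x > -2]: now 3*log(x - 4) - log(x + 2).
Answer: 3*log(x - 4) - log(x + 2).


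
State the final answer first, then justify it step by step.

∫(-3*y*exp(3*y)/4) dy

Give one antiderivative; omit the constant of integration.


The answer is -y*exp(3*y)/4 + exp(3*y)/12.
Step 1. Integrate ∫(-3*y*exp(3*y)/4) dy by parts with u = y, dv = (-3*exp(3*y)/4) dy, so v = -exp(3*y)/4: now -y*exp(3*y)/4 + ∫(exp(3*y)/4) dy.
Step 2. Evaluate the standard form: now -y*exp(3*y)/4 + exp(3*y)/12.
Answer: -y*exp(3*y)/4 + exp(3*y)/12.


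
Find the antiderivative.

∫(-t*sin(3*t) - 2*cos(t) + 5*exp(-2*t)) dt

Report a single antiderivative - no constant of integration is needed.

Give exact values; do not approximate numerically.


Answer: t*cos(3*t)/3 - 2*sin(t) - sin(3*t)/9 - 5*exp(-2*t)/2.


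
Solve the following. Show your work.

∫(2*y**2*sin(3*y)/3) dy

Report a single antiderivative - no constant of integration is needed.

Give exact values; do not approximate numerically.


Step 1. Integrate ∫(2*y**2*sin(3*y)/3) dy by parts with u = y**2, dv = (2*sin(3*y)/3) dy, so v = -2*cos(3*y)/9: now -2*y**2*cos(3*y)/9 + ∫(4*y*cos(3*y)/9) dy.
Step 2. Integrate ∫(4*y*cos(3*y)/9) dy by parts with u = y, dv = (4*cos(3*y)/9) dy, so v = 4*sin(3*y)/27: now -2*y**2*cos(3*y)/9 + 4*y*sin(3*y)/27 + ∫(-4*sin(3*y)/27) dy.
Step 3. Evaluate the standard form: now -2*y**2*cos(3*y)/9 + 4*y*sin(3*y)/27 + 4*cos(3*y)/81.
Answer: -2*y**2*cos(3*y)/9 + 4*y*sin(3*y)/27 + 4*cos(3*y)/81.


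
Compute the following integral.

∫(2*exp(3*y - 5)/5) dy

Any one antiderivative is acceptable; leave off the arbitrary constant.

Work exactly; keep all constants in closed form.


Answer: 2*exp(3*y - 5)/15.


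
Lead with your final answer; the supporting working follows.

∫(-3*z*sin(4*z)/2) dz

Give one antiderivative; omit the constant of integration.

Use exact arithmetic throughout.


The answer is 3*z*cos(4*z)/8 - 3*sin(4*z)/32.
Step 1. Integrate ∫(-3*z*sin(4*z)/2) dz by parts with u = z, dv = (-3*sin(4*z)/2) dz, so v = 3*cos(4*z)/8: now 3*z*cos(4*z)/8 + ∫(-3*cos(4*z)/8) dz.
Step 2. Evaluate the standard form: now 3*z*cos(4*z)/8 - 3*sin(4*z)/32.
Answer: 3*z*cos(4*z)/8 - 3*sin(4*z)/32.


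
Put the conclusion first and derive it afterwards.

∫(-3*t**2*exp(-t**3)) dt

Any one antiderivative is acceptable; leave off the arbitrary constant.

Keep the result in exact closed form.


The answer is exp(-t**3).
Step 1. Substitute u = t**3, turning ∫(-3*t**2*exp(-t**3)) dt into ∫(-exp(-u)) du: now ∫(-exp(-u)) du.
Step 2. Evaluate the standard form: now exp(-u).
Step 3. Substitute back u = t**3: now exp(-t**3).
Answer: exp(-t**3).


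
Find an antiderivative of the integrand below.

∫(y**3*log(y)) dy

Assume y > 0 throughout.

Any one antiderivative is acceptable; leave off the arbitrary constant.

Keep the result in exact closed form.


Answer: y**4*log(y)/4 - y**4/16.


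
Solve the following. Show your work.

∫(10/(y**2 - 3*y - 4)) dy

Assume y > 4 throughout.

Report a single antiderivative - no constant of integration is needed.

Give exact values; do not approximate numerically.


Step 1. Decompose ∫(10/(y**2 - 3*y - 4)) dy by partial fractions, 10/(y**2 - 3*y - 4) = -2/(y + 1) + 2/(y - 4): now ∫(2/(y - 4)) dy + ∫(-2/(y + 1)) dy.
Step 2. Evaluate the standard form [assuming y > 4]: now 2*log(y - 4) + ∫(-2/(y + 1)) dy.
Step 3. Evaluate the standard form [assuming y > -1]: now 2*log(y - 4) - 2*log(y + 1).
Answer: 2*log(y - 4) - 2*log(y + 1).


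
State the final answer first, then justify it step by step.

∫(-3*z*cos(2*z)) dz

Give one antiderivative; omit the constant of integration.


The answer is -3*z*sin(2*z)/2 - 3*cos(2*z)/4.
Step 1. Integrate ∫(-3*z*cos(2*z)) dz by parts with u = z, dv = (-3*cos(2*z)) dz, so v = -3*sin(2*z)/2: now -3*z*sin(2*z)/2 + ∫(3*sin(2*z)/2) dz.
Step 2. Evaluate the standard form: now -3*z*sin(2*z)/2 - 3*cos(2*z)/4.
Answer: -3*z*sin(2*z)/2 - 3*cos(2*z)/4.


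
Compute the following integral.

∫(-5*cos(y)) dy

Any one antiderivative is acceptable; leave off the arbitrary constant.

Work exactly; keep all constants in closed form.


Answer: -5*sin(y).


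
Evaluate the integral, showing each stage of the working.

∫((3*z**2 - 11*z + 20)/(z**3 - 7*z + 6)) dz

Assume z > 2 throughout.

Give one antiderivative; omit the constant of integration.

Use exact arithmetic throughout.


Step 1. Decompose ∫((3*z**2 - 11*z + 20)/(z**3 - 7*z + 6)) dz by partial fractions, (3*z**2 - 11*z + 20)/(z**3 - 7*z + 6) = 4/(z + 3) - 3/(z - 1) + 2/(z - 2): now ∫(2/(z - 2)) dz + ∫(-3/(z - 1)) dz + ∫(4/(z + 3)) dz.
Step 2. Evaluate the standard form [assuming z > 1]: now -3*log(z - 1) + ∫(2/(z - 2)) dz + ∫(4/(z + 3)) dz.
Step 3. Evaluate the standard form [assuming z > -3]: now -3*log(z - 1) + 4*log(z + 3) + ∫(2/(z - 2)) dz.
Step 4. Evaluate the standard form [assuming z > 2]: now 2*log(z - 2) - 3*log(z - 1) + 4*log(z + 3).
Answer: 2*log(z - 2) - 3*log(z - 1) + 4*log(z + 3).


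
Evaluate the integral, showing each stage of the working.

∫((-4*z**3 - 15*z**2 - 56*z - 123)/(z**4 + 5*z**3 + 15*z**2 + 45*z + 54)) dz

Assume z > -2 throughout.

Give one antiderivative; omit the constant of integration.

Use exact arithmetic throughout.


Step 1. Decompose ∫((-4*z**3 - 15*z**2 - 56*z - 123)/(z**4 + 5*z**3 + 15*z**2 + 45*z + 54)) dz by partial fractions, (-4*z**3 - 15*z**2 - 56*z - 123)/(z**4 + 5*z**3 + 15*z**2 + 45*z + 54) = -4/(z**2 + 9) - 1/(z + 3) - 3/(z + 2): now ∫(-3/(z + 2)) dz + ∫(-1/(z + 3)) dz + ∫(-4/(z**2 + 9)) dz.
Step 2. Evaluate the standard form [assuming z > -3]: now -log(z + 3) + ∫(-3/(z + 2)) dz + ∫(-4/(z**2 + 9)) dz.
Step 3. Evaluate the standard form [assuming z > -2]: now -3*log(z + 2) - log(z + 3) + ∫(-4/(z**2 + 9)) dz.
Step 4. Evaluate the standard form: now -3*log(z + 2) - log(z + 3) - 4*atan(z/3)/3.
Answer: -3*log(z + 2) - log(z + 3) - 4*atan(z/3)/3.


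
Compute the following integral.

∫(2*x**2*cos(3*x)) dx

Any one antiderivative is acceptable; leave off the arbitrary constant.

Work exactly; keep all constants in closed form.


Answer: 2*x**2*sin(3*x)/3 + 4*x*cos(3*x)/9 - 4*sin(3*x)/27.


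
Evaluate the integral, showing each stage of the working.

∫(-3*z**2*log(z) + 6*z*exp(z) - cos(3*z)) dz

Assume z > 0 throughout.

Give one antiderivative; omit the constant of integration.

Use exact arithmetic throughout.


Step 1. Rewrite: now ∫(6*z*exp(z)) dz + ∫(-3*z**2*log(z)) dz + ∫(-cos(3*z)) dz.
Step 2. Evaluate the standard form: now -sin(3*z)/3 + ∫(6*z*exp(z)) dz + ∫(-3*z**2*log(z)) dz.
Step 3. Integrate ∫(-3*z**2*log(z)) dz by parts with u = log(z), dv = (-3*z**2) dz, so v = -z**3 [assuming z > 0]: now -z**3*log(z) - sin(3*z)/3 + ∫(z**2) dz + ∫(6*z*exp(z)) dz.
Step 4. Evaluate the standard form: now -z**3*log(z) + z**3/3 - sin(3*z)/3 + ∫(6*z*exp(z)) dz.
Step 5. Integrate ∫(6*z*exp(z)) dz by parts with u = z, dv = (6*exp(z)) dz, so v = 6*exp(z): now -z**3*log(z) + z**3/3 + 6*z*exp(z) - sin(3*z)/3 + ∫(-6*exp(z)) dz.
Step 6. Evaluate the standard form: now -z**3*log(z) + z**3/3 + 6*z*exp(z) - 6*exp(z) - sin(3*z)/3.
Answer: -z**3*log(z) + z**3/3 + 6*z*exp(z) - 6*exp(z) - sin(3*z)/3.


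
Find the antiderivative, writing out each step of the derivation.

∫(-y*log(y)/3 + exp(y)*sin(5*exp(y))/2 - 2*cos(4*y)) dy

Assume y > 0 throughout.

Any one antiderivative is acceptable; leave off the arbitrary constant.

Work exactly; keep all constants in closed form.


Step 1. Rewrite: now ∫(-y*log(y)/3) dy + ∫(exp(y)*sin(5*exp(y))/2) dy + ∫(-2*cos(4*y)) dy.
Step 2. Evaluate the standard form: now -sin(4*y)/2 + ∫(-y*log(y)/3) dy + ∫(exp(y)*sin(5*exp(y))/2) dy.
Step 3. Substitute u = exp(y), turning ∫(exp(y)*sin(5*exp(y))/2) dy into ∫(sin(5*u)/2) du: now -sin(4*y)/2 + ∫(-y*log(y)/3) dy + ∫(sin(5*u)/2) du.
Step 4. Evaluate the standard form: now -sin(4*y)/2 - cos(5*u)/10 + ∫(-y*log(y)/3) dy.
Step 5. Substitute back u = exp(y): now -sin(4*y)/2 - cos(5*exp(y))/10 + ∫(-y*log(y)/3) dy.
Step 6. Integrate ∫(-y*log(y)/3) dy by parts with u = log(y), dv = (-y/3) dy, so v = -y**2/6 [assuming y > 0]: now -y**2*log(y)/6 - sin(4*y)/2 - cos(5*exp(y))/10 + ∫(y/6) dy.
Step 7. Evaluate the standard form: now -y**2*log(y)/6 + y**2/12 - sin(4*y)/2 - cos(5*exp(y))/10.
Answer: -y**2*log(y)/6 + y**2/12 - sin(4*y)/2 - cos(5*exp(y))/10.


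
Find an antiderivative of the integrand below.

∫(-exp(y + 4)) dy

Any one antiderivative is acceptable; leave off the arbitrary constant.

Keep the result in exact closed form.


Answer: -exp(y + 4).


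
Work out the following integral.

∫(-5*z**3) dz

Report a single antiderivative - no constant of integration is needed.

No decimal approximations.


Answer: -5*z**4/4.


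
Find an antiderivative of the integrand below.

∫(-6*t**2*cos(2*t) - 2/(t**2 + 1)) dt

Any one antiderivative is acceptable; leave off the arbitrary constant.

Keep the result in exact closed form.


Answer: -3*t**2*sin(2*t) - 3*t*cos(2*t) + 3*sin(2*t)/2 - 2*atan(t).


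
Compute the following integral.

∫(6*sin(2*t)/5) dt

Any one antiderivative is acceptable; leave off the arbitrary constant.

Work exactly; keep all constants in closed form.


Answer: -3*cos(2*t)/5.


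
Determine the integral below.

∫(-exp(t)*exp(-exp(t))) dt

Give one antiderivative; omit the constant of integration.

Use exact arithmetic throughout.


Answer: exp(-exp(t)).


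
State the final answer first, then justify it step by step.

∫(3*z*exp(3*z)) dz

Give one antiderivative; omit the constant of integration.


The answer is z*exp(3*z) - exp(3*z)/3.
Step 1. Integrate ∫(3*z*exp(3*z)) dz by parts with u = z, dv = (3*exp(3*z)) dz, so v = exp(3*z): now z*exp(3*z) + ∫(-exp(3*z)) dz.
Step 2. Evaluate the standard form: now z*exp(3*z) - exp(3*z)/3.
Answer: z*exp(3*z) - exp(3*z)/3.


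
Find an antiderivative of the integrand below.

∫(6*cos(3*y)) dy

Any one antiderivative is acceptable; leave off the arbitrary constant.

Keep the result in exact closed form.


Answer: 2*sin(3*y).


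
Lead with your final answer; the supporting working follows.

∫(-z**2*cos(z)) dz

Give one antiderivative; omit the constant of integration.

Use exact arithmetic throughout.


The answer is -z**2*sin(z) - 2*z*cos(z) + 2*sin(z).
Step 1. Integrate ∫(-z**2*cos(z)) dz by parts with u = z**2, dv = (-cos(z)) dz, so v = -sin(z): now -z**2*sin(z) + ∫(2*z*sin(z)) dz.
Step 2. Integrate ∫(2*z*sin(z)) dz by parts with u = z, dv = (2*sin(z)) dz, so v = -2*cos(z): now -z**2*sin(z) - 2*z*cos(z) + ∫(2*cos(z)) dz.
Step 3. Evaluate the standard form: now -z**2*sin(z) - 2*z*cos(z) + 2*sin(z).
Answer: -z**2*sin(z) - 2*z*cos(z) + 2*sin(z).


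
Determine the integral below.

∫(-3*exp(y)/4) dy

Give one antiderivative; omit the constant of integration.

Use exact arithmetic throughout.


Answer: -3*exp(y)/4.


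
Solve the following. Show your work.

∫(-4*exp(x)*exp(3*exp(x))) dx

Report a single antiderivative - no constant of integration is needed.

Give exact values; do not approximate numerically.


Step 1. Substitute u = exp(x), turning ∫(-4*exp(x)*exp(3*exp(x))) dx into ∫(-4*exp(3*u)) du: now ∫(-4*exp(3*u)) du.
Step 2. Evaluate the standard form: now -4*exp(3*u)/3.
Step 3. Substitute back u = exp(x): now -4*exp(3*exp(x))/3.
Answer: -4*exp(3*exp(x))/3.


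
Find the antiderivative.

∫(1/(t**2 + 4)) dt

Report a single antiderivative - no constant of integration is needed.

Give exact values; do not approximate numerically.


Answer: atan(t/2)/2.


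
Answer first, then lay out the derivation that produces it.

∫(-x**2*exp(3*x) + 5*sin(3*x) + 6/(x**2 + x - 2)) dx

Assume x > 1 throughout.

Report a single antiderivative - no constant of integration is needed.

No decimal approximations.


The answer is -x**2*exp(3*x)/3 + 2*x*exp(3*x)/9 - 2*exp(3*x)/27 + 2*log(x - 1) - 2*log(x + 2) - 5*cos(3*x)/3.
Step 1. Rewrite: now ∫(-x**2*exp(3*x)) dx + ∫(6/(x**2 + x - 2)) dx + ∫(5*sin(3*x)) dx.
Step 2. Integrate ∫(-x**2*exp(3*x)) dx by parts with u = x**2, dv = (-exp(3*x)) dx, so v = -exp(3*x)/3: now -x**2*exp(3*x)/3 + ∫(2*x*exp(3*x)/3) dx + ∫(6/(x**2 + x - 2)) dx + ∫(5*sin(3*x)) dx.
Step 3. Integrate ∫(2*x*exp(3*x)/3) dx by parts with u = x, dv = (2*exp(3*x)/3) dx, so v = 2*exp(3*x)/9: now -x**2*exp(3*x)/3 + 2*x*exp(3*x)/9 + ∫(6/(x**2 + x - 2)) dx + ∫(-2*exp(3*x)/9) dx + ∫(5*sin(3*x)) dx.
Step 4. Evaluate the standard form: now -x**2*exp(3*x)/3 + 2*x*exp(3*x)/9 - 2*exp(3*x)/27 + ∫(6/(x**2 + x - 2)) dx + ∫(5*sin(3*x)) dx.
Step 5. Decompose ∫(6/(x**2 + x - 2)) dx by partial fractions, 6/(x**2 + x - 2) = -2/(x + 2) + 2/(x - 1): now -x**2*exp(3*x)/3 + 2*x*exp(3*x)/9 - 2*exp(3*x)/27 + ∫(2/(x - 1)) dx + ∫(-2/(x + 2)) dx + ∫(5*sin(3*x)) dx.
Step 6. Evaluate the standard form [assuming x > 1]: now -x**2*exp(3*x)/3 + 2*x*exp(3*x)/9 - 2*exp(3*x)/27 + 2*log(x - 1) + ∫(-2/(x + 2)) dx + ∫(5*sin(3*x)) dx.
Step 7. Evaluate the standard form [assuming x > -2]: now -x**2*exp(3*x)/3 + 2*x*exp(3*x)/9 - 2*exp(3*x)/27 + 2*log(x - 1) - 2*log(x + 2) + ∫(5*sin(3*x)) dx.
Step 8. Evaluate the standard form: now -x**2*exp(3*x)/3 + 2*x*exp(3*x)/9 - 2*exp(3*x)/27 + 2*log(x - 1) - 2*log(x + 2) - 5*cos(3*x)/3.
Answer: -x**2*exp(3*x)/3 + 2*x*exp(3*x)/9 - 2*exp(3*x)/27 + 2*log(x - 1) - 2*log(x + 2) - 5*cos(3*x)/3.


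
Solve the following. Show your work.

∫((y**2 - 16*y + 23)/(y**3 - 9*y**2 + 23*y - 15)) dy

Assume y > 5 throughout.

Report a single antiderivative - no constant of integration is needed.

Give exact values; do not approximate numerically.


Step 1. Decompose ∫((y**2 - 16*y + 23)/(y**3 - 9*y**2 + 23*y - 15)) dy by partial fractions, (y**2 - 16*y + 23)/(y**3 - 9*y**2 + 23*y - 15) = 1/(y - 1) + 4/(y - 3) - 4/(y - 5): now ∫(-4/(y - 5)) dy + ∫(4/(y - 3)) dy + ∫(1/(y - 1)) dy.
Step 2. Evaluate the standard form [assuming y > 5]: now -4*log(y - 5) + ∫(4/(y - 3)) dy + ∫(1/(y - 1)) dy.
Step 3. Evaluate the standard form [assuming y > 3]: now -4*log(y - 5) + 4*log(y - 3) + ∫(1/(y - 1)) dy.
Step 4. Evaluate the standard form [assuming y > 1]: now -4*log(y - 5) + 4*log(y - 3) + log(y - 1).
Answer: -4*log(y - 5) + 4*log(y - 3) + log(y - 1).


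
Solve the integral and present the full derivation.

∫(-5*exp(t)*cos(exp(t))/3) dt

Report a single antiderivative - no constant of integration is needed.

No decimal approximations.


Step 1. Substitute u = exp(t), turning ∫(-5*exp(t)*cos(exp(t))/3) dt into ∫(-5*cos(u)/3) du: now ∫(-5*cos(u)/3) du.
Step 2. Evaluate the standard form: now -5*sin(u)/3.
Step 3. Substitute back u = exp(t): now -5*sin(exp(t))/3.
Answer: -5*sin(exp(t))/3.


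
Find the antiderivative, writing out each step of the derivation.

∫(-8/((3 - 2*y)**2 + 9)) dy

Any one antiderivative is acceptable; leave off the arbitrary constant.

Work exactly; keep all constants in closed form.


Step 1. Substitute u = 3 - 2*y, turning ∫(-8/((3 - 2*y)**2 + 9)) dy into ∫(4/(u**2 + 9)) du: now ∫(4/(u**2 + 9)) du.
Step 2. Evaluate the standard form: now 4*atan(u/3)/3.
Step 3. Substitute back u = 3 - 2*y: now -4*atan(2*y/3 - 1)/3.
Answer: -4*atan(2*y/3 - 1)/3.


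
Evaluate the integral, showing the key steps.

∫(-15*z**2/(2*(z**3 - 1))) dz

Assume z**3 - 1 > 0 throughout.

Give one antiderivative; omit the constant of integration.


Step 1. Substitute u = z**3 - 1, turning ∫(-15*z**2/(2*(z**3 - 1))) dz into ∫(-5/(2*u)) du: now ∫(-5/(2*u)) du.
Step 2. Evaluate the standard form [assuming u > 0]: now -5*log(u)/2.
Step 3. Substitute back u = z**3 - 1: now -5*log(z**3 - 1)/2.
Answer: -5*log(z**3 - 1)/2.


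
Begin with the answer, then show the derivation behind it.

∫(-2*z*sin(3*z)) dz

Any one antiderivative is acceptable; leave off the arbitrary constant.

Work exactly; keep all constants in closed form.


The answer is 2*z*cos(3*z)/3 - 2*sin(3*z)/9.
Step 1. Integrate ∫(-2*z*sin(3*z)) dz by parts with u = z, dv = (-2*sin(3*z)) dz, so v = 2*cos(3*z)/3: now 2*z*cos(3*z)/3 + ∫(-2*cos(3*z)/3) dz.
Step 2. Evaluate the standard form: now 2*z*cos(3*z)/3 - 2*sin(3*z)/9.
Answer: 2*z*cos(3*z)/3 - 2*sin(3*z)/9.


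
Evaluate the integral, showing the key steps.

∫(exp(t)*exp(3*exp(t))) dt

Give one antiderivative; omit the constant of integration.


Step 1. Substitute u = exp(t), turning ∫(exp(t)*exp(3*exp(t))) dt into ∫(exp(3*u)) du: now ∫(exp(3*u)) du.
Step 2. Evaluate the standard form: now exp(3*u)/3.
Step 3. Substitute back u = exp(t): now exp(3*exp(t))/3.
Answer: exp(3*exp(t))/3.


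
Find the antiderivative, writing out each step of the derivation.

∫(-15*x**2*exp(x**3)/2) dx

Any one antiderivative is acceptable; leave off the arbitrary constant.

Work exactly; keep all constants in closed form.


Step 1. Substitute u = x**3, turning ∫(-15*x**2*exp(x**3)/2) dx into ∫(-5*exp(u)/2) du: now ∫(-5*exp(u)/2) du.
Step 2. Evaluate the standard form: now -5*exp(u)/2.
Step 3. Substitute back u = x**3: now -5*exp(x**3)/2.
Answer: -5*exp(x**3)/2.


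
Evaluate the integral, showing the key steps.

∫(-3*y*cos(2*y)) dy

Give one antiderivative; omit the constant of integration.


Step 1. Integrate ∫(-3*y*cos(2*y)) dy by parts with u = y, dv = (-3*cos(2*y)) dy, so v = -3*sin(2*y)/2: now -3*y*sin(2*y)/2 + ∫(3*sin(2*y)/2) dy.
Step 2. Evaluate the standard form: now -3*y*sin(2*y)/2 - 3*cos(2*y)/4.
Answer: -3*y*sin(2*y)/2 - 3*cos(2*y)/4.


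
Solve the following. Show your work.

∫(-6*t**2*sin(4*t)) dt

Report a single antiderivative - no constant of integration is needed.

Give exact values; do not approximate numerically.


Step 1. Integrate ∫(-6*t**2*sin(4*t)) dt by parts with u = t**2, dv = (-6*sin(4*t)) dt, so v = 3*cos(4*t)/2: now 3*t**2*cos(4*t)/2 + ∫(-3*t*cos(4*t)) dt.
Step 2. Integrate ∫(-3*t*cos(4*t)) dt by parts with u = t, dv = (-3*cos(4*t)) dt, so v = -3*sin(4*t)/4: now 3*t**2*cos(4*t)/2 - 3*t*sin(4*t)/4 + ∫(3*sin(4*t)/4) dt.
Step 3. Evaluate the standard form: now 3*t**2*cos(4*t)/2 - 3*t*sin(4*t)/4 - 3*cos(4*t)/16.
Answer: 3*t**2*cos(4*t)/2 - 3*t*sin(4*t)/4 - 3*cos(4*t)/16.


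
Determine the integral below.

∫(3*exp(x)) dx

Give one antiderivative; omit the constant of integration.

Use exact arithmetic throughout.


Answer: 3*exp(x).


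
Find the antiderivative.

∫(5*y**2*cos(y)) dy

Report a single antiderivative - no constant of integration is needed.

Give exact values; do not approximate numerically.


Answer: 5*y**2*sin(y) + 10*y*cos(y) - 10*sin(y).


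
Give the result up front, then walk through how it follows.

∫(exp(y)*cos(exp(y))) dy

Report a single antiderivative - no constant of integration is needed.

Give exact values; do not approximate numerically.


The answer is sin(exp(y)).
Step 1. Substitute u = exp(y), turning ∫(exp(y)*cos(exp(y))) dy into ∫(cos(u)) du: now ∫(cos(u)) du.
Step 2. Evaluate the standard form: now sin(u).
Step 3. Substitute back u = exp(y): now sin(exp(y)).
Answer: sin(exp(y)).


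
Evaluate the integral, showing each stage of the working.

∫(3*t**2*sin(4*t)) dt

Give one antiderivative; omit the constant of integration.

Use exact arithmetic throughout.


Step 1. Integrate ∫(3*t**2*sin(4*t)) dt by parts with u = t**2, dv = (3*sin(4*t)) dt, so v = -3*cos(4*t)/4: now -3*t**2*cos(4*t)/4 + ∫(3*t*cos(4*t)/2) dt.
Step 2. Integrate ∫(3*t*cos(4*t)/2) dt by parts with u = t, dv = (3*cos(4*t)/2) dt, so v = 3*sin(4*t)/8: now -3*t**2*cos(4*t)/4 + 3*t*sin(4*t)/8 + ∫(-3*sin(4*t)/8) dt.
Step 3. Evaluate the standard form: now -3*t**2*cos(4*t)/4 + 3*t*sin(4*t)/8 + 3*cos(4*t)/32.
Answer: -3*t**2*cos(4*t)/4 + 3*t*sin(4*t)/8 + 3*cos(4*t)/32.


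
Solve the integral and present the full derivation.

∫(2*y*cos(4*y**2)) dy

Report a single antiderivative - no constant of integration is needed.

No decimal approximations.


Step 1. Substitute u = y**2, turning ∫(2*y*cos(4*y**2)) dy into ∫(cos(4*u)) du: now ∫(cos(4*u)) du.
Step 2. Evaluate the standard form: now sin(4*u)/4.
Step 3. Substitute back u = y**2: now sin(4*y**2)/4.
Answer: sin(4*y**2)/4.


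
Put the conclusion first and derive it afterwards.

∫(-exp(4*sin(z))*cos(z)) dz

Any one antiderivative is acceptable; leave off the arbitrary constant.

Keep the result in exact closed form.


The answer is -exp(4*sin(z))/4.
Step 1. Substitute u = sin(z), turning ∫(-exp(4*sin(z))*cos(z)) dz into ∫(-exp(4*u)) du: now ∫(-exp(4*u)) du.
Step 2. Evaluate the standard form: now -exp(4*u)/4.
Step 3. Substitute back u = sin(z): now -exp(4*sin(z))/4.
Answer: -exp(4*sin(z))/4.


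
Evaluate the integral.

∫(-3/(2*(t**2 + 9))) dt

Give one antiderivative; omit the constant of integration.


Answer: -atan(t/3)/2.


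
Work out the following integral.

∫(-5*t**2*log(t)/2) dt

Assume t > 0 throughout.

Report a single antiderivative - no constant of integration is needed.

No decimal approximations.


Answer: -5*t**3*log(t)/6 + 5*t**3/18.


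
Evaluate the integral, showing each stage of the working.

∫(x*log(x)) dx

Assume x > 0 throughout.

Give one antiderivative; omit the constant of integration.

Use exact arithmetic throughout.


Step 1. Integrate ∫(x*log(x)) dx by parts with u = log(x), dv = (x) dx, so v = x**2/2 [assuming x > 0]: now x**2*log(x)/2 + ∫(-x/2) dx.
Step 2. Evaluate the standard form: now x**2*log(x)/2 - x**2/4.
Answer: x**2*log(x)/2 - x**2/4.


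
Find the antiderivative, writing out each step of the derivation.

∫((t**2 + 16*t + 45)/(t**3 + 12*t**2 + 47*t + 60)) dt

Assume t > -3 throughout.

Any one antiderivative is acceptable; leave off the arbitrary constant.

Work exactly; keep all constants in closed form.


Step 1. Decompose ∫((t**2 + 16*t + 45)/(t**3 + 12*t**2 + 47*t + 60)) dt by partial fractions, (t**2 + 16*t + 45)/(t**3 + 12*t**2 + 47*t + 60) = -5/(t + 5) + 3/(t + 4) + 3/(t + 3): now ∫(3/(t + 3)) dt + ∫(3/(t + 4)) dt + ∫(-5/(t + 5)) dt.
Step 2. Evaluate the standard form [assuming t > -4]: now 3*log(t + 4) + ∫(3/(t + 3)) dt + ∫(-5/(t + 5)) dt.
Step 3. Evaluate the standard form [assuming t > -5]: now 3*log(t + 4) - 5*log(t + 5) + ∫(3/(t + 3)) dt.
Step 4. Evaluate the standard form [assuming t > -3]: now 3*log(t + 3) + 3*log(t + 4) - 5*log(t + 5).
Answer: 3*log(t + 3) + 3*log(t + 4) - 5*log(t + 5).


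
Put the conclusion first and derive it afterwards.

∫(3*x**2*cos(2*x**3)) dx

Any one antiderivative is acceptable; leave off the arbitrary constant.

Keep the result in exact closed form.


The answer is sin(2*x**3)/2.
Step 1. Substitute u = x**3, turning ∫(3*x**2*cos(2*x**3)) dx into ∫(cos(2*u)) du: now ∫(cos(2*u)) du.
Step 2. Evaluate the standard form: now sin(2*u)/2.
Step 3. Substitute back u = x**3: now sin(2*x**3)/2.
Answer: sin(2*x**3)/2.


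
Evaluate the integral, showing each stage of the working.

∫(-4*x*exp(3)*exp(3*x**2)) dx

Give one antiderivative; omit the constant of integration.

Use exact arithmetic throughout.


Step 1. Substitute u = x**2 + 1, turning ∫(-4*x*exp(3)*exp(3*x**2)) dx into ∫(-2*exp(3*u)) du: now ∫(-2*exp(3*u)) du.
Step 2. Evaluate the standard form: now -2*exp(3*u)/3.
Step 3. Substitute back u = x**2 + 1: now -2*exp(3*x**2 + 3)/3.
Answer: -2*exp(3*x**2 + 3)/3.


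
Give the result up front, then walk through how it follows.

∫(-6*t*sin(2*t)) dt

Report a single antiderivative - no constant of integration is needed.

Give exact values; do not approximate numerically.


The answer is 3*t*cos(2*t) - 3*sin(2*t)/2.
Step 1. Integrate ∫(-6*t*sin(2*t)) dt by parts with u = t, dv = (-6*sin(2*t)) dt, so v = 3*cos(2*t): now 3*t*cos(2*t) + ∫(-3*cos(2*t)) dt.
Step 2. Evaluate the standard form: now 3*t*cos(2*t) - 3*sin(2*t)/2.
Answer: 3*t*cos(2*t) - 3*sin(2*t)/2.


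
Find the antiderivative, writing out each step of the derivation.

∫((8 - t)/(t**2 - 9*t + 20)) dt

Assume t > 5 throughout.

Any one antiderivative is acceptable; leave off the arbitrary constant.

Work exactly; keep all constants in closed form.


Step 1. Decompose ∫((8 - t)/(t**2 - 9*t + 20)) dt by partial fractions, (8 - t)/(t**2 - 9*t + 20) = -4/(t - 4) + 3/(t - 5): now ∫(3/(t - 5)) dt + ∫(-4/(t - 4)) dt.
Step 2. Evaluate the standard form [assuming t > 4]: now -4*log(t - 4) + ∫(3/(t - 5)) dt.
Step 3. Evaluate the standard form [assuming t > 5]: now 3*log(t - 5) - 4*log(t - 4).
Answer: 3*log(t - 5) - 4*log(t - 4).


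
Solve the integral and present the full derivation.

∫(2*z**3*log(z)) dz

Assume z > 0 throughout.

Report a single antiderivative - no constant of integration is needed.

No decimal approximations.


Step 1. Integrate ∫(2*z**3*log(z)) dz by parts with u = log(z), dv = (2*z**3) dz, so v = z**4/2 [assuming z > 0]: now z**4*log(z)/2 + ∫(-z**3/2) dz.
Step 2. Evaluate the standard form: now z**4*log(z)/2 - z**4/8.
Answer: z**4*log(z)/2 - z**4/8.


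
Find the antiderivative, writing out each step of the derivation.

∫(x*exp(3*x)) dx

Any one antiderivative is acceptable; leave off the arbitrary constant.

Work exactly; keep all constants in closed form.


Step 1. Integrate ∫(x*exp(3*x)) dx by parts with u = x, dv = (exp(3*x)) dx, so v = exp(3*x)/3: now x*exp(3*x)/3 + ∫(-exp(3*x)/3) dx.
Step 2. Evaluate the standard form: now x*exp(3*x)/3 - exp(3*x)/9.
Answer: x*exp(3*x)/3 - exp(3*x)/9.


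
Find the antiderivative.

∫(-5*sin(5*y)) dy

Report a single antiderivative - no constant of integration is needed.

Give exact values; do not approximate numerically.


Answer: cos(5*y).


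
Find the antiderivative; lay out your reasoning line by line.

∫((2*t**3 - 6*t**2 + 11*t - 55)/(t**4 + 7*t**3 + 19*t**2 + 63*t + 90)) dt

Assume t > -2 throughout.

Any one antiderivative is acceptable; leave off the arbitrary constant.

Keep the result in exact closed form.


Step 1. Decompose ∫((2*t**3 - 6*t**2 + 11*t - 55)/(t**4 + 7*t**3 + 19*t**2 + 63*t + 90)) dt by partial fractions, (2*t**3 - 6*t**2 + 11*t - 55)/(t**4 + 7*t**3 + 19*t**2 + 63*t + 90) = -1/(t**2 + 9) + 5/(t + 5) - 3/(t + 2): now ∫(-3/(t + 2)) dt + ∫(5/(t + 5)) dt + ∫(-1/(t**2 + 9)) dt.
Step 2. Evaluate the standard form [assuming t > -5]: now 5*log(t + 5) + ∫(-3/(t + 2)) dt + ∫(-1/(t**2 + 9)) dt.
Step 3. Evaluate the standard form [assuming t > -2]: now -3*log(t + 2) + 5*log(t + 5) + ∫(-1/(t**2 + 9)) dt.
Step 4. Evaluate the standard form: now -3*log(t + 2) + 5*log(t + 5) - atan(t/3)/3.
Answer: -3*log(t + 2) + 5*log(t + 5) - atan(t/3)/3.


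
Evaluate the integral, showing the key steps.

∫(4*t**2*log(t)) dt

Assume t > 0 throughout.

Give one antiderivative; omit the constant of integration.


Step 1. Integrate ∫(4*t**2*log(t)) dt by parts with u = log(t), dv = (4*t**2) dt, so v = 4*t**3/3 [assuming t > 0]: now 4*t**3*log(t)/3 + ∫(-4*t**2/3) dt.
Step 2. Evaluate the standard form: now 4*t**3*log(t)/3 - 4*t**3/9.
Answer: 4*t**3*log(t)/3 - 4*t**3/9.


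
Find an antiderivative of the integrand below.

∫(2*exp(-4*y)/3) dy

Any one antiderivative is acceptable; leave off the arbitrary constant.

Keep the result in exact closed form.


Answer: -exp(-4*y)/6.


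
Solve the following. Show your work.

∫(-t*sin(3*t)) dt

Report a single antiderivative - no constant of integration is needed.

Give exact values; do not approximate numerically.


Step 1. Integrate ∫(-t*sin(3*t)) dt by parts with u = t, dv = (-sin(3*t)) dt, so v = cos(3*t)/3: now t*cos(3*t)/3 + ∫(-cos(3*t)/3) dt.
Step 2. Evaluate the standard form: now t*cos(3*t)/3 - sin(3*t)/9.
Answer: t*cos(3*t)/3 - sin(3*t)/9.


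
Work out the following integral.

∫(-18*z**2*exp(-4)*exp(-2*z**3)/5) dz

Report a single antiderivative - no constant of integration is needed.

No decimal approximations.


Answer: 3*exp(-2*z**3 - 4)/5.


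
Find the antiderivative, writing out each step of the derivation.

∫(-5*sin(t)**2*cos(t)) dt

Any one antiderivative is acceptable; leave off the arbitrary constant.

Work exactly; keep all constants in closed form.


Step 1. Substitute u = sin(t), turning ∫(-5*sin(t)**2*cos(t)) dt into ∫(-5*u**2) du: now ∫(-5*u**2) du.
Step 2. Evaluate the standard form: now -5*u**3/3.
Step 3. Substitute back u = sin(t): now -5*sin(t)**3/3.
Answer: -5*sin(t)**3/3.


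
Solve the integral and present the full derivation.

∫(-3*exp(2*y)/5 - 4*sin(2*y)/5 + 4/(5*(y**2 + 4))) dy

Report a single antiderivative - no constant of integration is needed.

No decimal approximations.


Step 1. Rewrite: now ∫(4/(5*(y**2 + 4))) dy + ∫(-3*exp(2*y)/5) dy + ∫(-4*sin(2*y)/5) dy.
Step 2. Evaluate the standard form: now 2*cos(2*y)/5 + ∫(4/(5*(y**2 + 4))) dy + ∫(-3*exp(2*y)/5) dy.
Step 3. Evaluate the standard form: now -3*exp(2*y)/10 + 2*cos(2*y)/5 + ∫(4/(5*(y**2 + 4))) dy.
Step 4. Evaluate the standard form: now -3*exp(2*y)/10 + 2*cos(2*y)/5 + 2*atan(y/2)/5.
Answer: -3*exp(2*y)/10 + 2*cos(2*y)/5 + 2*atan(y/2)/5.
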